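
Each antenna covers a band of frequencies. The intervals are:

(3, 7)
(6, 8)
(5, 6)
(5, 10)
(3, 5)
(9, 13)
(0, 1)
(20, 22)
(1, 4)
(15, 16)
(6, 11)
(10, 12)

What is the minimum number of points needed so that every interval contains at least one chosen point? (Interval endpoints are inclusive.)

6

Sorted: [0,1] [1,4] [3,5] [5,6] [3,7] [6,8] [5,10] [6,11] [10,12] [9,13] [15,16] [20,22]
{[0,1],[1,4]} hit by 1; {[3,5],[5,6],[3,7]} hit by 5; {[6,8],[5,10],[6,11]} hit by 8; {[10,12],[9,13]} hit by 12; {[15,16]} hit by 16; {[20,22]} hit by 22.
Points: 1, 5, 8, 12, 16, 22 (6 total).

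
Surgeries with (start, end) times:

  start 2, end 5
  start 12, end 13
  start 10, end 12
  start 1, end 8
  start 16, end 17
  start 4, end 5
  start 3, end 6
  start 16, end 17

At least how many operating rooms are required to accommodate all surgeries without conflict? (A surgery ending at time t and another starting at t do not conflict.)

starts: [1, 2, 3, 4, 10, 12, 16, 16]
ends:   [5, 5, 6, 8, 12, 13, 17, 17]
s1→1 s2→2 s3→3 s4→4  — peak 4.

4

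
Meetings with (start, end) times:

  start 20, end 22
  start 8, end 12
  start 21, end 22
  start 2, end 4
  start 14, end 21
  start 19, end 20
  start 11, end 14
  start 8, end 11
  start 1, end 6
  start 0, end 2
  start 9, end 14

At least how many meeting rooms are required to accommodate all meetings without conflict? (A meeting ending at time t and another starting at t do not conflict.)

3

starts: [0, 1, 2, 8, 8, 9, 11, 14, 19, 20, 21]
ends:   [2, 4, 6, 11, 12, 14, 14, 20, 21, 22, 22]
s0→1 s1→2 e2→1 s2→2 e4→1 e6→0 s8→1 s8→2 s9→3  — peak 3.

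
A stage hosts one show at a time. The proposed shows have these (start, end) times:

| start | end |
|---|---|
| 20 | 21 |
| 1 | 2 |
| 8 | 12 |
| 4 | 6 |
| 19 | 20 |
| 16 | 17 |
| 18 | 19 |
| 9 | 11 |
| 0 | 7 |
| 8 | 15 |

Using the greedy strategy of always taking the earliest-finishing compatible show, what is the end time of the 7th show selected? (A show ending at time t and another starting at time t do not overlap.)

Sorted by end: (1,2)  (4,6)  (0,7)  (9,11)  (8,12)  (8,15)  (16,17)  (18,19)  (19,20)  (20,21)
take (1,2); take (4,6); take (9,11); take (16,17); take (18,19); take (19,20); take (20,21).
Selected: (1,2) (4,6) (9,11) (16,17) (18,19) (19,20) (20,21)

21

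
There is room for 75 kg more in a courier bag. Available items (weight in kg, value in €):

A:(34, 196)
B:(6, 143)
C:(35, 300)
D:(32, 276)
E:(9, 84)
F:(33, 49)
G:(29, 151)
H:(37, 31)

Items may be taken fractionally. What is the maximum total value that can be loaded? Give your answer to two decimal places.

Sort by value per unit weight and fill in that order.
Ratios (sorted): B 23.83, E 9.33, D 8.62, C 8.57, A 5.76, G 5.21, F 1.48, H 0.84
take B (6 @ 143); take E (9 @ 84); take D (32 @ 276); take 28/35 of C → 240.00. Capacity used 75/75.
Total value = 743.00

743.00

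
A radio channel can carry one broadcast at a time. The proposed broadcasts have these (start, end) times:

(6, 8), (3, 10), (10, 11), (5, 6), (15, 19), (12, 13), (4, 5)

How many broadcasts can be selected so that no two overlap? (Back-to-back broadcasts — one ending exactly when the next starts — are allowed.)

Sort by end time and greedily take each interval whose start is ≥ the last chosen end.
By end time: (4,5), (5,6), (6,8), (3,10), (10,11), (12,13), (15,19).
Pick (4,5); next start ≥ 5 → (5,6); next start ≥ 6 → (6,8); next start ≥ 8 → (10,11); next start ≥ 11 → (12,13); next start ≥ 13 → (15,19).
Selected 6 broadcasts.

6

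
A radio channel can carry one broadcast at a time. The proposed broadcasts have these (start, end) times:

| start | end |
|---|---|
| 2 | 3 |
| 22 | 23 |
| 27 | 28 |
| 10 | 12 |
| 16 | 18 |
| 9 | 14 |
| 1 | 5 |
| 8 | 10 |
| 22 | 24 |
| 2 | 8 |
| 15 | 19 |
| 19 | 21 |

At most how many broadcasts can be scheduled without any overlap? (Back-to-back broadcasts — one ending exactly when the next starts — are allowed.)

7

Sort by end time and greedily take each interval whose start is ≥ the last chosen end.
Sorted by end: (2,3)  (1,5)  (2,8)  (8,10)  (10,12)  (9,14)  (16,18)  (15,19)  (19,21)  (22,23)  (22,24)  (27,28)
take (2,3); skip (1,5); take (8,10); take (10,12); skip (9,14); take (16,18); skip (15,19); take (19,21); take (22,23); skip (22,24); take (27,28).
Selected 7 broadcasts.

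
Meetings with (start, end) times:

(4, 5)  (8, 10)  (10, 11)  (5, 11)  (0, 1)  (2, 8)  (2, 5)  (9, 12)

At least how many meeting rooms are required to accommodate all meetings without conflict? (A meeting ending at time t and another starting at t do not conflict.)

The answer is the maximum number of intervals overlapping at any instant.
starts: [0, 2, 2, 4, 5, 8, 9, 10]
ends:   [1, 5, 5, 8, 10, 11, 11, 12]
s0→1 e1→0 s2→1 s2→2 s4→3  — peak 3.

3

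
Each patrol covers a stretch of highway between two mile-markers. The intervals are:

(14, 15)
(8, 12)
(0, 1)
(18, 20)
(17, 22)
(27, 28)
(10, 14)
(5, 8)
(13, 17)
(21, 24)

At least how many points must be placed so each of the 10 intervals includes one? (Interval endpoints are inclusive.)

6

Sorted: [0,1] [5,8] [8,12] [10,14] [14,15] [13,17] [18,20] [17,22] [21,24] [27,28]
{[0,1]} hit by 1; {[5,8],[8,12]} hit by 8; {[10,14],[14,15],[13,17]} hit by 14; {[18,20],[17,22]} hit by 20; {[21,24]} hit by 24; {[27,28]} hit by 28.
Points: 1, 8, 14, 20, 24, 28 (6 total).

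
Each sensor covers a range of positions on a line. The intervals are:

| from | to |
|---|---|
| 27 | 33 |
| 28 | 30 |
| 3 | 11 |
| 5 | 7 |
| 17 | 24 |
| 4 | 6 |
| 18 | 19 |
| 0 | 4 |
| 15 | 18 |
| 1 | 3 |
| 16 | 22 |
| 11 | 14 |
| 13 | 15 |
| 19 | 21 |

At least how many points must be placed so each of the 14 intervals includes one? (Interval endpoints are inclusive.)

6

Process intervals by earliest right end; each time one isn't hit yet, stab at its right endpoint.
Sorted: [1,3] [0,4] [4,6] [5,7] [3,11] [11,14] [13,15] [15,18] [18,19] [19,21] [16,22] [17,24] [28,30] [27,33]
{[1,3],[0,4]} hit by 3; {[4,6],[5,7],[3,11]} hit by 6; {[11,14],[13,15]} hit by 14; {[15,18],[18,19]} hit by 18; {[19,21],[16,22],[17,24]} hit by 21; {[28,30],[27,33]} hit by 30.
Points: 3, 6, 14, 18, 21, 30 (6 total).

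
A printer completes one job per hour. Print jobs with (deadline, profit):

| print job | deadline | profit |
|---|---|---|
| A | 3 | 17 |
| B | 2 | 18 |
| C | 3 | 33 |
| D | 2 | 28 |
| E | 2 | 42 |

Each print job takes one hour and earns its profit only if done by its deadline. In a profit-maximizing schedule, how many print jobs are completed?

Take jobs in profit order; each goes to the latest open slot no later than its deadline.
Profit order: E=42 C=33 D=28 B=18 A=17
Assign: E→slot 2, C→slot 3, D→slot 1, B skipped, A skipped.
Slots: [1:D] [2:E] [3:C]
3 of 5 scheduled.

3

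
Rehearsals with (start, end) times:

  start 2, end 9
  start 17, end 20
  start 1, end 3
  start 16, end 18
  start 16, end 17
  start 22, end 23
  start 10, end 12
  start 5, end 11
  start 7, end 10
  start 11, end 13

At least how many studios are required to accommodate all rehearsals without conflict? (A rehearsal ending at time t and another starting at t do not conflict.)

Count concurrent intervals with a sweep; the peak is the room count.
Events (time:±→running): 1:+→1 2:+→2 3:-→1 5:+→2 7:+→3 … peak 3.

3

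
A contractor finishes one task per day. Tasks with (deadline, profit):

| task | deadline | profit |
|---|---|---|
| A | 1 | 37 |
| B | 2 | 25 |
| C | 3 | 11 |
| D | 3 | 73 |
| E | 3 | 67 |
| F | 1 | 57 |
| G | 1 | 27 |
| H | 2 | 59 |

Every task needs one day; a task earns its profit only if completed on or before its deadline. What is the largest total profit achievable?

Sort by profit descending; place each in the latest free slot ≤ its deadline.
Profit order: D=73 E=67 H=59 F=57 A=37 G=27 B=25 C=11
Assign: D→slot 3, E→slot 2, H→slot 1, F skipped, A skipped, G skipped, B skipped, C skipped.
Slots: [1:H] [2:E] [3:D]
Profit = 59 + 67 + 73 = 199

199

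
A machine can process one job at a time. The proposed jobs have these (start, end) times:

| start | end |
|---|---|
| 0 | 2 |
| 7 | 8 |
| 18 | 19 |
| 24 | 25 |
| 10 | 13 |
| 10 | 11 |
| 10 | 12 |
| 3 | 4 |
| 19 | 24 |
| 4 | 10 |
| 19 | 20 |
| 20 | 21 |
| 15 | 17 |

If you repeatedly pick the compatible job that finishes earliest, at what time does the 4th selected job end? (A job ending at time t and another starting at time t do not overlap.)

Greedy by earliest finish: after sorting by end time, pick each interval compatible with the last pick.
By end time: (0,2), (3,4), (7,8), (4,10), (10,11), (10,12), (10,13), (15,17), (18,19), (19,20), (20,21), (19,24), (24,25).
Pick (0,2); next start ≥ 2 → (3,4); next start ≥ 4 → (7,8); next start ≥ 8 → (10,11); next start ≥ 11 → (15,17); next start ≥ 17 → (18,19); next start ≥ 19 → (19,20); next start ≥ 20 → (20,21); next start ≥ 21 → (24,25).
Selected: (0,2) (3,4) (7,8) (10,11) (15,17) (18,19) (19,20) (20,21) (24,25)

11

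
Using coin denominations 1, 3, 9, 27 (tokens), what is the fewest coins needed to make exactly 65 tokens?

5

65 = 2×27 + 1×9 + 2×1
Total coins = 2 + 1 + 2 = 5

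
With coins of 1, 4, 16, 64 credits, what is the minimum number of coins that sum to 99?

99 = 1×64 + 2×16 + 3×1
Total coins = 1 + 2 + 3 = 6

6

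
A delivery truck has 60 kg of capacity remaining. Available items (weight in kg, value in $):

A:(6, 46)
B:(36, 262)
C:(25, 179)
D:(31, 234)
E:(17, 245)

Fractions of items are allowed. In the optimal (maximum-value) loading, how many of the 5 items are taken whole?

3

Sort by value per unit weight and fill in that order.
Order: E (245/17=14.41) > A (46/6=7.67) > D (234/31=7.55) > B (262/36=7.28) > C (179/25=7.16)
Fill: take E (17 @ 245) → take A (6 @ 46) → take D (31 @ 234) → take 6/36 of B → 43.67; 60/60 used.
3 item(s) taken whole; one partial (take 6/36 of B).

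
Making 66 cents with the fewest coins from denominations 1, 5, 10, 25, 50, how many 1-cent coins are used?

1

66 = 1×50 + 1×10 + 1×5 + 1×1
Count of 1: 1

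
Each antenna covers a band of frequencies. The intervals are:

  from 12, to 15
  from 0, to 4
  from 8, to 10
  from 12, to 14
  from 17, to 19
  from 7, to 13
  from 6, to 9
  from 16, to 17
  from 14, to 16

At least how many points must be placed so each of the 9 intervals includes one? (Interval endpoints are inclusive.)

4

Sort by right endpoint; whenever an interval is uncovered, place a point at its right end.
By right end: [0,4]  [6,9]  [8,10]  [7,13]  [12,14]  [12,15]  [14,16]  [16,17]  [17,19]
[0,4] uncovered → point at 4; [6,9] uncovered → point at 9; [12,14] uncovered → point at 14; [16,17] uncovered → point at 17.
Points: 4, 9, 14, 17 (4 total).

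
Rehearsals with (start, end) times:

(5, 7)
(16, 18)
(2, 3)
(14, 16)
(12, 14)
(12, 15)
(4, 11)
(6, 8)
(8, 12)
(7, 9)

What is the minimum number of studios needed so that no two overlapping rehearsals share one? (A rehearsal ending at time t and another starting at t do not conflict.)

3

The answer is the maximum number of intervals overlapping at any instant.
Events (time:±→running): 2:+→1 3:-→0 4:+→1 5:+→2 6:+→3 … peak 3.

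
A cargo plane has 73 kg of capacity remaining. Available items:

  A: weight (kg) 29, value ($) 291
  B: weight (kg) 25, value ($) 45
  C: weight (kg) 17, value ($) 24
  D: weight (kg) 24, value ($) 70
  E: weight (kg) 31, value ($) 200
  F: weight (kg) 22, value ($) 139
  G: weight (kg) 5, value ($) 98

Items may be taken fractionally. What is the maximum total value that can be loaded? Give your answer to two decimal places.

639.55

Ratios (sorted): G 19.60, A 10.03, E 6.45, F 6.32, D 2.92, B 1.80, C 1.41
take G (5 @ 98); take A (29 @ 291); take E (31 @ 200); take 8/22 of F → 50.55. Capacity used 73/73.
Total value = 639.55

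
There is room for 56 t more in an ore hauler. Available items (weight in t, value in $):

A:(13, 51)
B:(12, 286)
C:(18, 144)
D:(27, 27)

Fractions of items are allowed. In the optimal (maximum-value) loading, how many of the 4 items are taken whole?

3

Greedy by value/weight ratio, highest first.
Order: B (286/12=23.83) > C (144/18=8.00) > A (51/13=3.92) > D (27/27=1.00)
Fill: take B (12 @ 286) → take C (18 @ 144) → take A (13 @ 51) → take 13/27 of D → 13.00; 56/56 used.
3 item(s) taken whole; one partial (take 13/27 of D).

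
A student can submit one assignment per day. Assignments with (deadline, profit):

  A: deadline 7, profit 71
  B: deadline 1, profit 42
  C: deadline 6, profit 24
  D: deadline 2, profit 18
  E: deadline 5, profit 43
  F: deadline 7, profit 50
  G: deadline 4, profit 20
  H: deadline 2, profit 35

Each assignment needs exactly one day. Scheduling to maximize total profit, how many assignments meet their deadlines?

Profit order: A=71 F=50 E=43 B=42 H=35 C=24 G=20 D=18
Assign: A→slot 7, F→slot 6, E→slot 5, B→slot 1, H→slot 2, C→slot 4, G→slot 3, D skipped.
Slots: [1:B] [2:H] [3:G] [4:C] [5:E] [6:F] [7:A]
7 of 8 scheduled.

7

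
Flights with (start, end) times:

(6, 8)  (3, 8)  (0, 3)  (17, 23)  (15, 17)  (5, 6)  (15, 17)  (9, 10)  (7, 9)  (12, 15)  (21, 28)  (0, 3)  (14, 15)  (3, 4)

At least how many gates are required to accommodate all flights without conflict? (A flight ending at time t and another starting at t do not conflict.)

Count concurrent intervals with a sweep; the peak is the room count.
Events (time:±→running): 0:+→1 0:+→2 3:-→1 3:-→0 3:+→1 3:+→2 4:-→1 5:+→2 6:-→1 6:+→2 7:+→3 … peak 3.

3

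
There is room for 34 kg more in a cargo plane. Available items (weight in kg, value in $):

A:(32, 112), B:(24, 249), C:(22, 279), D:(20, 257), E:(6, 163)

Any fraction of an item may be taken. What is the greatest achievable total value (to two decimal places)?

521.45

Greedy by value/weight ratio, highest first.
Order: E (163/6=27.17) > D (257/20=12.85) > C (279/22=12.68) > B (249/24=10.38) > A (112/32=3.50)
Fill: take E (6 @ 163) → take D (20 @ 257) → take 8/22 of C → 101.45; 34/34 used.
Total value = 521.45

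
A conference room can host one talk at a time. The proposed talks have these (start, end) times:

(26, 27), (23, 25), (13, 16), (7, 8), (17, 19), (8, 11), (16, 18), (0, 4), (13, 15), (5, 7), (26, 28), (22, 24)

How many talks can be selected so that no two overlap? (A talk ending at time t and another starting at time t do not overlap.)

8

Sort by end time and greedily take each interval whose start is ≥ the last chosen end.
Sorted by end: (0,4)  (5,7)  (7,8)  (8,11)  (13,15)  (13,16)  (16,18)  (17,19)  (22,24)  (23,25)  (26,27)  (26,28)
take (0,4); take (5,7); take (7,8); take (8,11); take (13,15); skip (13,16); take (16,18); take (22,24); skip (23,25); take (26,27).
Selected 8 talks.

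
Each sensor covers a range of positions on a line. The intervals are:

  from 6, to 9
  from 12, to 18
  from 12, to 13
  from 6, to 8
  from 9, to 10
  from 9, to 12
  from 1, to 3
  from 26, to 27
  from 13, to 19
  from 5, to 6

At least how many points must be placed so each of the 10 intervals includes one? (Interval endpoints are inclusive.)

5

By right end: [1,3]  [5,6]  [6,8]  [6,9]  [9,10]  [9,12]  [12,13]  [12,18]  [13,19]  [26,27]
[1,3] uncovered → point at 3; [5,6] uncovered → point at 6; [9,10] uncovered → point at 10; [12,13] uncovered → point at 13; [26,27] uncovered → point at 27.
Points: 3, 6, 10, 13, 27 (5 total).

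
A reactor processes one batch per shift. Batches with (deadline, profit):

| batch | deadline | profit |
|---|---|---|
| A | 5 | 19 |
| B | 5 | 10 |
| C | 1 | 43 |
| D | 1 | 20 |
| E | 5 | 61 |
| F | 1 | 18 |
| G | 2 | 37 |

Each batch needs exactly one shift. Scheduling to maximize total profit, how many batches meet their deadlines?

5

Profit order: E=61 C=43 G=37 D=20 A=19 F=18 B=10
Assign: E→slot 5, C→slot 1, G→slot 2, D skipped, A→slot 4, F skipped, B→slot 3.
Slots: [1:C] [2:G] [3:B] [4:A] [5:E]
5 of 7 scheduled.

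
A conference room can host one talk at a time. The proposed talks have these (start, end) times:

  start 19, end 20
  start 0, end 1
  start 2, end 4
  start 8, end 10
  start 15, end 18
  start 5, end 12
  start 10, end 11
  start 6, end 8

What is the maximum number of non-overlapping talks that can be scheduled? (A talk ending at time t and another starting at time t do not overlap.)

Order by finish time; keep every interval that doesn't clash with the previous kept one.
By end time: (0,1), (2,4), (6,8), (8,10), (10,11), (5,12), (15,18), (19,20).
Pick (0,1); next start ≥ 1 → (2,4); next start ≥ 4 → (6,8); next start ≥ 8 → (8,10); next start ≥ 10 → (10,11); next start ≥ 11 → (15,18); next start ≥ 18 → (19,20).
Selected 7 talks.

7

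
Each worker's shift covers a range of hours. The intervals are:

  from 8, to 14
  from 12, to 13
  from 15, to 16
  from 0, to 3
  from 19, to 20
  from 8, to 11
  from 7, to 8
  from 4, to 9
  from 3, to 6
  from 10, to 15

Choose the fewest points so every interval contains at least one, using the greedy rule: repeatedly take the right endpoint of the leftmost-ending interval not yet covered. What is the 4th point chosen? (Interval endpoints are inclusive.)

16

Sort by right endpoint; whenever an interval is uncovered, place a point at its right end.
Sorted: [0,3] [3,6] [7,8] [4,9] [8,11] [12,13] [8,14] [10,15] [15,16] [19,20]
{[0,3],[3,6]} hit by 3; {[7,8],[4,9],[8,11]} hit by 8; {[12,13],[8,14],[10,15]} hit by 13; {[15,16]} hit by 16; {[19,20]} hit by 20.
Points: 3, 8, 13, 16, 20 (5 total).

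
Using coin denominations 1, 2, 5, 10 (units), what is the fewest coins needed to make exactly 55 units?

55 = 5×10 + 1×5
Total coins = 5 + 1 = 6

6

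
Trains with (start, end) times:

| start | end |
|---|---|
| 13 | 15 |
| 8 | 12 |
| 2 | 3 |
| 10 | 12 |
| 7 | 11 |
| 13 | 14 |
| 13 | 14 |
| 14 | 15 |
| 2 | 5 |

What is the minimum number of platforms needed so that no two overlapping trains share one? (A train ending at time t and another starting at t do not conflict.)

Events (time:±→running): 2:+→1 2:+→2 3:-→1 5:-→0 7:+→1 8:+→2 10:+→3 … peak 3.

3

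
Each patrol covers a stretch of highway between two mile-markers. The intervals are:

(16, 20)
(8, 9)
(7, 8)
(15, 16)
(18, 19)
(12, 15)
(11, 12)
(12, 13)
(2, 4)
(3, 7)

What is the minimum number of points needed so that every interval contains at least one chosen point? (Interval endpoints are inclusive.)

5

By right end: [2,4]  [3,7]  [7,8]  [8,9]  [11,12]  [12,13]  [12,15]  [15,16]  [18,19]  [16,20]
[2,4] uncovered → point at 4; [7,8] uncovered → point at 8; [11,12] uncovered → point at 12; [15,16] uncovered → point at 16; [18,19] uncovered → point at 19.
Points: 4, 8, 12, 16, 19 (5 total).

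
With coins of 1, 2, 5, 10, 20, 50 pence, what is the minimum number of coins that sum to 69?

Greedy: take as many of the largest coin as possible, then repeat with the remainder.
69 − 1×50→19 − 1×10→9 − 1×5→4 − 2×2→0
Total coins = 1 + 1 + 1 + 2 = 5

5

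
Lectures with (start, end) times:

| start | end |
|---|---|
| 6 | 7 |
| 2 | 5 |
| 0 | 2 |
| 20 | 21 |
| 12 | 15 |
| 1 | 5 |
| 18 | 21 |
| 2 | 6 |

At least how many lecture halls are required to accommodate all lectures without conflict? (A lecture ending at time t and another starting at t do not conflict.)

Events (time:±→running): 0:+→1 1:+→2 2:-→1 2:+→2 2:+→3 … peak 3.

3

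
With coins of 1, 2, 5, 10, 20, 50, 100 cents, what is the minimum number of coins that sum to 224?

5

224 − 2×100→24 − 1×20→4 − 2×2→0
Total coins = 2 + 1 + 2 = 5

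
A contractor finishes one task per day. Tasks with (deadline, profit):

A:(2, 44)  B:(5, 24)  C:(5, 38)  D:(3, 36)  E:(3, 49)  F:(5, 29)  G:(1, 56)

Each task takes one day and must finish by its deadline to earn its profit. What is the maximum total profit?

By profit: G(d1,56), E(d3,49), A(d2,44), C(d5,38), D(d3,36), F(d5,29), B(d5,24)
G→slot 1; E→slot 3; A→slot 2; C→slot 5; D skipped; F→slot 4; B skipped.
Profit = 56 + 44 + 49 + 29 + 38 = 216

216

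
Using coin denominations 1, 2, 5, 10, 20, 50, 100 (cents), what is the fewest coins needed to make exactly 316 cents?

6

Greedy: take as many of the largest coin as possible, then repeat with the remainder.
316 = 3×100 + 1×10 + 1×5 + 1×1
Total coins = 3 + 1 + 1 + 1 = 6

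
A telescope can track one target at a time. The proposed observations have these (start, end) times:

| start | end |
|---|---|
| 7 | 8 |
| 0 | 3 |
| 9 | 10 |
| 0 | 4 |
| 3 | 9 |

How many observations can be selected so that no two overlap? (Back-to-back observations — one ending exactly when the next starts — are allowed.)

3

Greedy by earliest finish: after sorting by end time, pick each interval compatible with the last pick.
By end time: (0,3), (0,4), (7,8), (3,9), (9,10).
Pick (0,3); next start ≥ 3 → (7,8); next start ≥ 8 → (9,10).
Selected 3 observations.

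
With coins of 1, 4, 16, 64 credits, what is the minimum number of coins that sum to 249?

9

Use the largest denomination that fits, subtract, and repeat.
249 = 3×64 + 3×16 + 2×4 + 1×1
Total coins = 3 + 3 + 2 + 1 = 9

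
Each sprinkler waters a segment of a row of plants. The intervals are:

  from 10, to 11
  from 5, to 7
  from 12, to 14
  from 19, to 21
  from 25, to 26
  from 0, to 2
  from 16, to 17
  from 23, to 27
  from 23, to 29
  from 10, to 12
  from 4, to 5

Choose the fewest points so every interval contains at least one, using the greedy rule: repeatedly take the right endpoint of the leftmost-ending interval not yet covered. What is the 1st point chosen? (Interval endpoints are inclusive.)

2

Sorted: [0,2] [4,5] [5,7] [10,11] [10,12] [12,14] [16,17] [19,21] [25,26] [23,27] [23,29]
{[0,2]} hit by 2; {[4,5],[5,7]} hit by 5; {[10,11],[10,12]} hit by 11; {[12,14]} hit by 14; {[16,17]} hit by 17; {[19,21]} hit by 21; {[25,26],[23,27],[23,29]} hit by 26.
Points: 2, 5, 11, 14, 17, 21, 26 (7 total).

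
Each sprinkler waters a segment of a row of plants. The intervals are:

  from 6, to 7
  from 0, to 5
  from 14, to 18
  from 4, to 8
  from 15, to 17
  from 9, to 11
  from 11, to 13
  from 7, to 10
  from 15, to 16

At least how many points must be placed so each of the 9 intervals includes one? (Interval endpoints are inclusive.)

Sort by right endpoint; whenever an interval is uncovered, place a point at its right end.
By right end: [0,5]  [6,7]  [4,8]  [7,10]  [9,11]  [11,13]  [15,16]  [15,17]  [14,18]
[0,5] uncovered → point at 5; [6,7] uncovered → point at 7; [9,11] uncovered → point at 11; [15,16] uncovered → point at 16.
Points: 5, 7, 11, 16 (4 total).

4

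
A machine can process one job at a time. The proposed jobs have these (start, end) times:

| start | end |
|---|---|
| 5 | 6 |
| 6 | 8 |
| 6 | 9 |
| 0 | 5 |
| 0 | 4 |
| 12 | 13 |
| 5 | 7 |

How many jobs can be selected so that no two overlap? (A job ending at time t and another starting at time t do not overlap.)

4

Sort by end time and greedily take each interval whose start is ≥ the last chosen end.
By end time: (0,4), (0,5), (5,6), (5,7), (6,8), (6,9), (12,13).
Pick (0,4); next start ≥ 4 → (5,6); next start ≥ 6 → (6,8); next start ≥ 8 → (12,13).
Selected 4 jobs.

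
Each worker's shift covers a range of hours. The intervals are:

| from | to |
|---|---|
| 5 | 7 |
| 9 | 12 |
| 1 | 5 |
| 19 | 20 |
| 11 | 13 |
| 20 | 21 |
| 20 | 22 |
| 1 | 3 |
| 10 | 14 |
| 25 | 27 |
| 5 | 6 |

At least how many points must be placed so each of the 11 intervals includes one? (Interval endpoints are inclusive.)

5

Sort by right endpoint; whenever an interval is uncovered, place a point at its right end.
By right end: [1,3]  [1,5]  [5,6]  [5,7]  [9,12]  [11,13]  [10,14]  [19,20]  [20,21]  [20,22]  [25,27]
[1,3] uncovered → point at 3; [5,6] uncovered → point at 6; [9,12] uncovered → point at 12; [19,20] uncovered → point at 20; [25,27] uncovered → point at 27.
Points: 3, 6, 12, 20, 27 (5 total).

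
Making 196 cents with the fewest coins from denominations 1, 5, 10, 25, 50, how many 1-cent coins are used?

196 − 3×50→46 − 1×25→21 − 2×10→1 − 1×1→0
Count of 1: 1

1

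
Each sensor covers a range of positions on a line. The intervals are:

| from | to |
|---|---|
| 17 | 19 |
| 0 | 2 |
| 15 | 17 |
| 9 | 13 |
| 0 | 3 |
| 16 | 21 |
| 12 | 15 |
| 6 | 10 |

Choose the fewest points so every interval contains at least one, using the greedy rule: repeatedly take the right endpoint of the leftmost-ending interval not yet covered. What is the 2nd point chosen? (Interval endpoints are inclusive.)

Sorted: [0,2] [0,3] [6,10] [9,13] [12,15] [15,17] [17,19] [16,21]
{[0,2],[0,3]} hit by 2; {[6,10],[9,13]} hit by 10; {[12,15],[15,17]} hit by 15; {[17,19],[16,21]} hit by 19.
Points: 2, 10, 15, 19 (4 total).

10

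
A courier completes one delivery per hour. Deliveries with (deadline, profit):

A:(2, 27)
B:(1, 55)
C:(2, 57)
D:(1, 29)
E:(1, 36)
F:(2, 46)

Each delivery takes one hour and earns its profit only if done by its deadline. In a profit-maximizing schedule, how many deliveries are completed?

2

Sort by profit descending; place each in the latest free slot ≤ its deadline.
By profit: C(d2,57), B(d1,55), F(d2,46), E(d1,36), D(d1,29), A(d2,27)
C→slot 2; B→slot 1; F skipped; E skipped; D skipped; A skipped.
2 of 6 scheduled.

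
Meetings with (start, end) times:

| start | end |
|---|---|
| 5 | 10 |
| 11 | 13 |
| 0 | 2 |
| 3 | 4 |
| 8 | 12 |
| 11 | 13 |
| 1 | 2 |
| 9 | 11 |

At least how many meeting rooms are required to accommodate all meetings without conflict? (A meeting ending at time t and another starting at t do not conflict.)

The answer is the maximum number of intervals overlapping at any instant.
starts: [0, 1, 3, 5, 8, 9, 11, 11]
ends:   [2, 2, 4, 10, 11, 12, 13, 13]
s0→1 s1→2 e2→1 e2→0 s3→1 e4→0 s5→1 s8→2 s9→3  — peak 3.

3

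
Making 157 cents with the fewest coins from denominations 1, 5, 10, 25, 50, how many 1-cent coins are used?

Greedy: take as many of the largest coin as possible, then repeat with the remainder.
157 = 3×50 + 1×5 + 2×1
Count of 1: 2

2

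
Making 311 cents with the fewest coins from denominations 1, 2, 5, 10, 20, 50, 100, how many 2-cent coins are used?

0

311 = 3×100 + 1×10 + 1×1
Count of 2: 0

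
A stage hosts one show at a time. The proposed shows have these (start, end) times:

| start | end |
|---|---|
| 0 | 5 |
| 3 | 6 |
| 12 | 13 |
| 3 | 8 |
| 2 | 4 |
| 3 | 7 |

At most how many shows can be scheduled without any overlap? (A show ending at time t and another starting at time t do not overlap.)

2

Greedy by earliest finish: after sorting by end time, pick each interval compatible with the last pick.
Sorted by end: (2,4)  (0,5)  (3,6)  (3,7)  (3,8)  (12,13)
take (2,4); skip (3,6); take (12,13).
Selected 2 shows.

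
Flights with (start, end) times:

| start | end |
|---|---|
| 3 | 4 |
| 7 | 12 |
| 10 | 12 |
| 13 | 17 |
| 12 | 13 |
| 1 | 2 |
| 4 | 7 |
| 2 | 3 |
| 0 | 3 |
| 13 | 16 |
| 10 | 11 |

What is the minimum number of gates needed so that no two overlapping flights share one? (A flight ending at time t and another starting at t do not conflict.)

3

The answer is the maximum number of intervals overlapping at any instant.
starts: [0, 1, 2, 3, 4, 7, 10, 10, 12, 13, 13]
ends:   [2, 3, 3, 4, 7, 11, 12, 12, 13, 16, 17]
s0→1 s1→2 e2→1 s2→2 e3→1 e3→0 s3→1 e4→0 s4→1 e7→0 s7→1 s10→2 s10→3  — peak 3.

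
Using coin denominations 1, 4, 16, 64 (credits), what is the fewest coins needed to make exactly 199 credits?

7

199 = 3×64 + 1×4 + 3×1
Total coins = 3 + 1 + 3 = 7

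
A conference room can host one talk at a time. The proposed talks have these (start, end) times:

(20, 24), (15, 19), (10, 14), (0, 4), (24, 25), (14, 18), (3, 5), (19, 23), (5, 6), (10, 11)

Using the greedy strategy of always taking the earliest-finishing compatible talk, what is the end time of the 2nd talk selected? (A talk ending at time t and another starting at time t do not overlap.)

Order by finish time; keep every interval that doesn't clash with the previous kept one.
Sorted by end: (0,4)  (3,5)  (5,6)  (10,11)  (10,14)  (14,18)  (15,19)  (19,23)  (20,24)  (24,25)
take (0,4); take (5,6); take (10,11); take (14,18); skip (15,19); take (19,23); take (24,25).
Selected: (0,4) (5,6) (10,11) (14,18) (19,23) (24,25)

6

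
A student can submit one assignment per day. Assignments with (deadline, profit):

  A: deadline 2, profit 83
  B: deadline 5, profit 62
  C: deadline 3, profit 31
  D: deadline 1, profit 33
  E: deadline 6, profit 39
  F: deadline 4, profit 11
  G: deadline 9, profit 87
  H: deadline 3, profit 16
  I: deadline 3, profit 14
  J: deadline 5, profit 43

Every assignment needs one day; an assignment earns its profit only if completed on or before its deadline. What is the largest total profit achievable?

By profit: G(d9,87), A(d2,83), B(d5,62), J(d5,43), E(d6,39), D(d1,33), C(d3,31), H(d3,16), I(d3,14), F(d4,11)
G→slot 9; A→slot 2; B→slot 5; J→slot 4; E→slot 6; D→slot 1; C→slot 3; H skipped; I skipped; F skipped.
Profit = 33 + 83 + 31 + 43 + 62 + 39 + 87 = 378

378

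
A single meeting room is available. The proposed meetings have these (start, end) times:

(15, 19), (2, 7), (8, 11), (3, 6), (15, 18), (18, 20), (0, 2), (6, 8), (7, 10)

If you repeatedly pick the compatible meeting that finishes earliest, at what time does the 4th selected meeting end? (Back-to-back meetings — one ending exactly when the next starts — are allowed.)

11

By end time: (0,2), (3,6), (2,7), (6,8), (7,10), (8,11), (15,18), (15,19), (18,20).
Pick (0,2); next start ≥ 2 → (3,6); next start ≥ 6 → (6,8); next start ≥ 8 → (8,11); next start ≥ 11 → (15,18); next start ≥ 18 → (18,20).
Selected: (0,2) (3,6) (6,8) (8,11) (15,18) (18,20)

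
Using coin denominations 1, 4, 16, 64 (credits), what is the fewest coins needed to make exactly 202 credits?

Use the largest denomination that fits, subtract, and repeat.
202 − 3×64→10 − 2×4→2 − 2×1→0
Total coins = 3 + 2 + 2 = 7

7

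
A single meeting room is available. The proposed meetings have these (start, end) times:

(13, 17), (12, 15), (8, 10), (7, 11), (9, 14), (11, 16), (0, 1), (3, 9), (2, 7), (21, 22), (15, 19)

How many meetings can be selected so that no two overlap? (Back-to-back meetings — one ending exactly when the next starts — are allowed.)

Sorted by end: (0,1)  (2,7)  (3,9)  (8,10)  (7,11)  (9,14)  (12,15)  (11,16)  (13,17)  (15,19)  (21,22)
take (0,1); take (2,7); take (8,10); skip (7,11); take (12,15); take (15,19); take (21,22).
Selected 6 meetings.

6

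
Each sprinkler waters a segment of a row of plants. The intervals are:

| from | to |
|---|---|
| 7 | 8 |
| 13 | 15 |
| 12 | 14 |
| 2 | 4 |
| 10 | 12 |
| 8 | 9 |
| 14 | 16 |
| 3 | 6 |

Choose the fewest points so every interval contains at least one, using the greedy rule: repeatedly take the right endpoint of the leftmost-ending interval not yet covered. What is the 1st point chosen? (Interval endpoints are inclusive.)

4

Sorted: [2,4] [3,6] [7,8] [8,9] [10,12] [12,14] [13,15] [14,16]
{[2,4],[3,6]} hit by 4; {[7,8],[8,9]} hit by 8; {[10,12],[12,14]} hit by 12; {[13,15],[14,16]} hit by 15.
Points: 4, 8, 12, 15 (4 total).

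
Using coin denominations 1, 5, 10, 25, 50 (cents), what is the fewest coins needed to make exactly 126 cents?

Use the largest denomination that fits, subtract, and repeat.
126 = 2×50 + 1×25 + 1×1
Total coins = 2 + 1 + 1 = 4

4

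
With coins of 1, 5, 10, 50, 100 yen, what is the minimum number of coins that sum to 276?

Use the largest denomination that fits, subtract, and repeat.
276 = 2×100 + 1×50 + 2×10 + 1×5 + 1×1
Total coins = 2 + 1 + 2 + 1 + 1 = 7

7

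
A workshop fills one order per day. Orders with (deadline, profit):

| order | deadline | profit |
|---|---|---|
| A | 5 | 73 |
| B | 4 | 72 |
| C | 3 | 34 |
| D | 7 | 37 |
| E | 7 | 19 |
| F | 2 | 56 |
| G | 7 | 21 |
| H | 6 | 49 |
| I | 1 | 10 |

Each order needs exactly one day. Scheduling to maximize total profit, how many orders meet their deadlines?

Profit order: A=73 B=72 F=56 H=49 D=37 C=34 G=21 E=19 I=10
Assign: A→slot 5, B→slot 4, F→slot 2, H→slot 6, D→slot 7, C→slot 3, G→slot 1, E skipped, I skipped.
Slots: [1:G] [2:F] [3:C] [4:B] [5:A] [6:H] [7:D]
7 of 9 scheduled.

7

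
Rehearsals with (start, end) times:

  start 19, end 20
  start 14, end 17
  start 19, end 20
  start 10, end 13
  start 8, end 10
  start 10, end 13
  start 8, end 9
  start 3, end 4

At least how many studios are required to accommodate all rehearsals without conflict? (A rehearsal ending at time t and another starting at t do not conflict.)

2

Count concurrent intervals with a sweep; the peak is the room count.
Events (time:±→running): 3:+→1 4:-→0 8:+→1 8:+→2 … peak 2.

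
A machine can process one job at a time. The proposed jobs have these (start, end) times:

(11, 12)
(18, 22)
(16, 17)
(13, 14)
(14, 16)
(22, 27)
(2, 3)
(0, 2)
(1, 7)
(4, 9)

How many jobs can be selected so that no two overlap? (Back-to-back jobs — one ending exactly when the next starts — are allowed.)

Order by finish time; keep every interval that doesn't clash with the previous kept one.
Sorted by end: (0,2)  (2,3)  (1,7)  (4,9)  (11,12)  (13,14)  (14,16)  (16,17)  (18,22)  (22,27)
take (0,2); take (2,3); take (4,9); take (11,12); take (13,14); take (14,16); take (16,17); take (18,22); take (22,27).
Selected 9 jobs.

9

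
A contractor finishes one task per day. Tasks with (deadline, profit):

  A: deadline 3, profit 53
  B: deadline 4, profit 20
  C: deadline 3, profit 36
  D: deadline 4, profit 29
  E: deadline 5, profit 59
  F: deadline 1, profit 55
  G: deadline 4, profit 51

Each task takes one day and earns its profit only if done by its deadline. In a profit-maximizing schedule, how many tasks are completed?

By profit: E(d5,59), F(d1,55), A(d3,53), G(d4,51), C(d3,36), D(d4,29), B(d4,20)
E→slot 5; F→slot 1; A→slot 3; G→slot 4; C→slot 2; D skipped; B skipped.
5 of 7 scheduled.

5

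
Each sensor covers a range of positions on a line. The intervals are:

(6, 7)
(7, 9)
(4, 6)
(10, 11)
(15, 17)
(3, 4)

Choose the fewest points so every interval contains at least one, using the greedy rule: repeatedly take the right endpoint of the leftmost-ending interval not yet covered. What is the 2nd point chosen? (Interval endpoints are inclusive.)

7

Sort by right endpoint; whenever an interval is uncovered, place a point at its right end.
Sorted: [3,4] [4,6] [6,7] [7,9] [10,11] [15,17]
{[3,4],[4,6]} hit by 4; {[6,7],[7,9]} hit by 7; {[10,11]} hit by 11; {[15,17]} hit by 17.
Points: 4, 7, 11, 17 (4 total).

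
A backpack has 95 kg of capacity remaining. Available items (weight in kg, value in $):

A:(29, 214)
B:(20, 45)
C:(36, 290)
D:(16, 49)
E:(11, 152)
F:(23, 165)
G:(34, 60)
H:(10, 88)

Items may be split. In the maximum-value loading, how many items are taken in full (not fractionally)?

4

Ratios (sorted): E 13.82, H 8.80, C 8.06, A 7.38, F 7.17, D 3.06, B 2.25, G 1.76
take E (11 @ 152); take H (10 @ 88); take C (36 @ 290); take A (29 @ 214); take 9/23 of F → 64.57. Capacity used 95/95.
4 item(s) taken whole; one partial (take 9/23 of F).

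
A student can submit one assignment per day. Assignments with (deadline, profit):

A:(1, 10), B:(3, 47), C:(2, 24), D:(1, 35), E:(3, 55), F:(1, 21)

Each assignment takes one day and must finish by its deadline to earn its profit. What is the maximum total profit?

Sort by profit descending; place each in the latest free slot ≤ its deadline.
By profit: E(d3,55), B(d3,47), D(d1,35), C(d2,24), F(d1,21), A(d1,10)
E→slot 3; B→slot 2; D→slot 1; C skipped; F skipped; A skipped.
Profit = 35 + 47 + 55 = 137

137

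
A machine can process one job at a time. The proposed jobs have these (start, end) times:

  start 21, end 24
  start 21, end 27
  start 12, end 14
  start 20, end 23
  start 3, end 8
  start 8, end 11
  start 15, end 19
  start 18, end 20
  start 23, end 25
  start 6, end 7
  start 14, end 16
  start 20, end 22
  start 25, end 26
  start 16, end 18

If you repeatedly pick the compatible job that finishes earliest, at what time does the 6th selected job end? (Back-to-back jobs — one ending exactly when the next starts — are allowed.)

Order by finish time; keep every interval that doesn't clash with the previous kept one.
Sorted by end: (6,7)  (3,8)  (8,11)  (12,14)  (14,16)  (16,18)  (15,19)  (18,20)  (20,22)  (20,23)  (21,24)  (23,25)  (25,26)  (21,27)
take (6,7); take (8,11); take (12,14); take (14,16); take (16,18); skip (15,19); take (18,20); take (20,22); skip (21,24); take (23,25); take (25,26).
Selected: (6,7) (8,11) (12,14) (14,16) (16,18) (18,20) (20,22) (23,25) (25,26)

20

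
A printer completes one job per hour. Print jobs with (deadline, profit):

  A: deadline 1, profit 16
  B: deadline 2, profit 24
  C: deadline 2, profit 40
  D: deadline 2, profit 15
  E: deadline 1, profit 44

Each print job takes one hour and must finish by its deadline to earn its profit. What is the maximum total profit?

Sort by profit descending; place each in the latest free slot ≤ its deadline.
By profit: E(d1,44), C(d2,40), B(d2,24), A(d1,16), D(d2,15)
E→slot 1; C→slot 2; B skipped; A skipped; D skipped.
Profit = 44 + 40 = 84

84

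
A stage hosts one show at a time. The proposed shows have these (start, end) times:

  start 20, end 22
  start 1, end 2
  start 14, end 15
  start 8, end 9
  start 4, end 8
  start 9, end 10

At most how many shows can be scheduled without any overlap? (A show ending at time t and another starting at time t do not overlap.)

6

Greedy by earliest finish: after sorting by end time, pick each interval compatible with the last pick.
By end time: (1,2), (4,8), (8,9), (9,10), (14,15), (20,22).
Pick (1,2); next start ≥ 2 → (4,8); next start ≥ 8 → (8,9); next start ≥ 9 → (9,10); next start ≥ 10 → (14,15); next start ≥ 15 → (20,22).
Selected 6 shows.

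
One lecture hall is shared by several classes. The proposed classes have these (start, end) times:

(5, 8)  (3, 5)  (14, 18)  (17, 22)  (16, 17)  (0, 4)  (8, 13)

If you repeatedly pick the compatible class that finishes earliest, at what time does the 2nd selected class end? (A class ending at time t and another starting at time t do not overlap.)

Sort by end time and greedily take each interval whose start is ≥ the last chosen end.
By end time: (0,4), (3,5), (5,8), (8,13), (16,17), (14,18), (17,22).
Pick (0,4); next start ≥ 4 → (5,8); next start ≥ 8 → (8,13); next start ≥ 13 → (16,17); next start ≥ 17 → (17,22).
Selected: (0,4) (5,8) (8,13) (16,17) (17,22)

8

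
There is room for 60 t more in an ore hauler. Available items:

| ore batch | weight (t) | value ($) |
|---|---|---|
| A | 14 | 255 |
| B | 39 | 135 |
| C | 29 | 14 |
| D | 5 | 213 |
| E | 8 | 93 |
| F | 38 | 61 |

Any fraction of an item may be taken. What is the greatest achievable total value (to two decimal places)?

Sort by value per unit weight and fill in that order.
Ratios (sorted): D 42.60, A 18.21, E 11.62, B 3.46, F 1.61, C 0.48
take D (5 @ 213); take A (14 @ 255); take E (8 @ 93); take 33/39 of B → 114.23. Capacity used 60/60.
Total value = 675.23

675.23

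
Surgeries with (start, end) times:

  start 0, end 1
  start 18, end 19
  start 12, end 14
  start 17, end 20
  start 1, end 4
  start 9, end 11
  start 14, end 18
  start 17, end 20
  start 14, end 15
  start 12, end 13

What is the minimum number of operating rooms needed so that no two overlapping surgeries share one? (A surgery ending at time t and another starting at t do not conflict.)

Count concurrent intervals with a sweep; the peak is the room count.
Events (time:±→running): 0:+→1 1:-→0 1:+→1 4:-→0 9:+→1 11:-→0 12:+→1 12:+→2 13:-→1 14:-→0 14:+→1 14:+→2 15:-→1 17:+→2 17:+→3 … peak 3.

3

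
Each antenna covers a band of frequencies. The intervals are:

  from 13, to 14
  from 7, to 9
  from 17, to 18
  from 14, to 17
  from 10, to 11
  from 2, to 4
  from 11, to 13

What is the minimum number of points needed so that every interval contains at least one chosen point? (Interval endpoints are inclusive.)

Sort by right endpoint; whenever an interval is uncovered, place a point at its right end.
Sorted: [2,4] [7,9] [10,11] [11,13] [13,14] [14,17] [17,18]
{[2,4]} hit by 4; {[7,9]} hit by 9; {[10,11],[11,13]} hit by 11; {[13,14],[14,17]} hit by 14; {[17,18]} hit by 18.
Points: 4, 9, 11, 14, 18 (5 total).

5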